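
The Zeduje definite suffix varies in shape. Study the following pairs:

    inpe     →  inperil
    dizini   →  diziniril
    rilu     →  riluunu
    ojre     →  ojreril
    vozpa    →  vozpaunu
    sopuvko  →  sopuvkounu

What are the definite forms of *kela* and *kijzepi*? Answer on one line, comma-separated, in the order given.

The alternation tracks the last vowel of the stem — -ril when the last vowel of the stem is a front vowel (*inpe*, *dizini*, *ojre*); -unu when the last vowel of the stem is a back vowel (*rilu*, *vozpa*, *sopuvko*).
Since the last vowel of *kela* is /a/ (a back vowel), it takes -unu, giving *kelaunu*.
The last vowel of *kijzepi* is /i/, which is a front vowel, so the suffix is -ril, giving *kijzepiril*.

kelaunu, kijzepiril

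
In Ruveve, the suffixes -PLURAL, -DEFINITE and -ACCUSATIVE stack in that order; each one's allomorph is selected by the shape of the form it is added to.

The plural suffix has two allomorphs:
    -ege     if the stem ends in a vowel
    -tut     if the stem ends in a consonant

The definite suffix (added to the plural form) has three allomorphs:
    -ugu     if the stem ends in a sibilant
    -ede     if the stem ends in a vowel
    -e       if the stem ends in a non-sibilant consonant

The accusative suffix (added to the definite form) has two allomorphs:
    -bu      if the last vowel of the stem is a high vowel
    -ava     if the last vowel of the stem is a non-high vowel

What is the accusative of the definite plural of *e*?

*e* — final sound /e/ (a vowel) → -ege → *eege*.
Since the final sound of the plural form *eege* is /e/ (a vowel), it takes -ede, giving *eegeede*.
The last vowel of the definite form *eegeede* is /e/, which is a non-high vowel, so the accusative suffix is -ava, giving *eegeedeava*.

eegeedeava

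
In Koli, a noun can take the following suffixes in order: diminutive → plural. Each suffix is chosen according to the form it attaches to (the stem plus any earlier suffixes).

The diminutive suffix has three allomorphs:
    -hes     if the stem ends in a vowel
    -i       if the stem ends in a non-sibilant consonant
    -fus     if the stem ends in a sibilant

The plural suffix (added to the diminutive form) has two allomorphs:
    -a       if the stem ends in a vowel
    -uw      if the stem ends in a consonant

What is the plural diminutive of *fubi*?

The final sound of *fubi* is /i/, which is a vowel, so the diminutive suffix is -hes, giving *fubihes*.
Since the final sound of the diminutive form *fubihes* is /s/ (a consonant), it takes -uw, giving *fubihesuw*.

fubihesuw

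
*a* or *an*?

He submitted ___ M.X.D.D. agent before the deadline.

The indefinite article is chosen by the initial *sound* of the following word, not its spelling.
The initialism *M.X.D.D.* is read letter by letter; the first letter, M, is pronounced /ɛm/, which begins with a vowel sound.
So the article is *an*: He submitted an M.X.D.D. agent before the deadline.

an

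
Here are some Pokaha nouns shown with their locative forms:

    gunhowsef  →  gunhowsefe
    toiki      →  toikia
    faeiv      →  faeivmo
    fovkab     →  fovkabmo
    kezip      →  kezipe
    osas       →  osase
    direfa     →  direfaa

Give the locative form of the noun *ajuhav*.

ajuhavmo

The pattern is voicing of the final sound: -e when the stem ends in a voiceless consonant (*gunhowsef*, *kezip*, *osas*); -mo when the stem ends in a voiced consonant (*faeiv*, *fovkab*); -a when the stem ends in a vowel (*toiki*, *direfa*).
The final sound of *ajuhav* is /v/, which is a voiced consonant, so the suffix is -mo, giving *ajuhavmo*.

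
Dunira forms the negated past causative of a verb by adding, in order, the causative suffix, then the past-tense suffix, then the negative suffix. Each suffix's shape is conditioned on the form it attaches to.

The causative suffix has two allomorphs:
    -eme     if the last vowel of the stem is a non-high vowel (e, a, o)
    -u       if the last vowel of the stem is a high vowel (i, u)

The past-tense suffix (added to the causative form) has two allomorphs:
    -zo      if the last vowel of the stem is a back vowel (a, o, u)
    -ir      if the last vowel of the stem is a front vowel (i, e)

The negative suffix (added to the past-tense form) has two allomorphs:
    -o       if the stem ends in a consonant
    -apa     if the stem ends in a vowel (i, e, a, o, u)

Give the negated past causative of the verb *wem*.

wememeiro

The last vowel of *wem* is /e/, which is a non-high vowel, so the causative suffix is -eme, giving *wememe*.
The last vowel of the causative form *wememe* is /e/, which is a front vowel, so the past-tense suffix is -ir, giving *wememeir*.
The past-tense form *wememeir* — final sound /r/ (a consonant) → -o → *wememeiro*.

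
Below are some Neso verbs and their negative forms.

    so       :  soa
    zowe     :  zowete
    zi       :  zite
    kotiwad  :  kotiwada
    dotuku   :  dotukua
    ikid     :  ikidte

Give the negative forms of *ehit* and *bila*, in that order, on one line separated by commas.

ehitte, bilaa

The suffix is conditioned by the last vowel: -te when the last vowel of the stem is a front vowel (*zowe*, *zi*, *ikid*); -a when the last vowel of the stem is a back vowel (*so*, *kotiwad*, *dotuku*).
The last vowel of *ehit* is /i/, which is a front vowel, so the suffix is -te, giving *ehitte*.
The last vowel of *bila* is /a/, which is a back vowel, so the suffix is -a, giving *bilaa*.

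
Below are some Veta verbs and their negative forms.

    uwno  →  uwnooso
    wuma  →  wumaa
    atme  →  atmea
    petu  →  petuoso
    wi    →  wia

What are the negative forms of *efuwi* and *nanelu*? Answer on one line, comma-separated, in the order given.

The suffix is conditioned by the last vowel: -oso when the last vowel of the stem is a rounded vowel (*uwno*, *petu*); -a when the last vowel of the stem is an unrounded vowel (*wuma*, *atme*, *wi*).
The last vowel of *efuwi* is /i/, which is an unrounded vowel, so the suffix is -a, giving *efuwia*.
*nanelu* — last vowel /u/ (a rounded vowel) → -oso → *naneluoso*.

efuwia, naneluoso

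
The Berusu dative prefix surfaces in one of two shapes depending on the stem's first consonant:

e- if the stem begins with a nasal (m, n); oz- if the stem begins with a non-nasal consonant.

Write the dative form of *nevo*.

enevo

*nevo*: first consonant = /n/, a nasal → e- → *enevo*.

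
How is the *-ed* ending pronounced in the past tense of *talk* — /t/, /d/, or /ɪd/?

/t/

The stem *talk* ends in a voiceless consonant other than /t/.
The -ed suffix is realized as /ɪd/ after /t, d/; as /t/ after other voiceless consonants; and as /d/ after other voiced sounds.
So -ed on *talk* is pronounced /t/.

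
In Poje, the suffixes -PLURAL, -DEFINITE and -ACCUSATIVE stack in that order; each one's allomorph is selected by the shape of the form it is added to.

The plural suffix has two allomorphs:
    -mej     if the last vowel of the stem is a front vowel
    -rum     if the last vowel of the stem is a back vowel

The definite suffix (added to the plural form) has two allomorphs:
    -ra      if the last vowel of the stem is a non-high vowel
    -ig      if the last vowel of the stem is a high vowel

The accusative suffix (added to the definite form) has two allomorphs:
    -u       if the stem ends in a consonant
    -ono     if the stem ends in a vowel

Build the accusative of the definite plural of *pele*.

Since the last vowel of *pele* is /e/ (a front vowel), it takes -mej, giving *pelemej*.
The plural form *pelemej*: last vowel = /e/, a non-high vowel → -ra → *pelemejra*.
The final sound of the definite form *pelemejra* is /a/, which is a vowel, so the accusative suffix is -ono, giving *pelemejraono*.

pelemejraono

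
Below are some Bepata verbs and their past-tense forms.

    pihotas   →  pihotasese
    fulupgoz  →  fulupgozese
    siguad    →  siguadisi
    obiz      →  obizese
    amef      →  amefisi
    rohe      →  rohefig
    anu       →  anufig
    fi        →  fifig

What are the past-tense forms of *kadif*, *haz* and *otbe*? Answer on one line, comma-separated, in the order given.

kadifisi, hazese, otbefig

The alternation tracks the final sound of the stem — -ese when the stem ends in a sibilant (*pihotas*, *fulupgoz*, *obiz*); -isi when the stem ends in a non-sibilant consonant (*siguad*, *amef*); -fig when the stem ends in a vowel (*rohe*, *anu*, *fi*).
*kadif* — final sound /f/ (a non-sibilant consonant) → -isi → *kadifisi*.
Since the final sound of *haz* is /z/ (a sibilant), it takes -ese, giving *hazese*.
The final sound of *otbe* is /e/, which is a vowel, so the suffix is -fig, giving *otbefig*.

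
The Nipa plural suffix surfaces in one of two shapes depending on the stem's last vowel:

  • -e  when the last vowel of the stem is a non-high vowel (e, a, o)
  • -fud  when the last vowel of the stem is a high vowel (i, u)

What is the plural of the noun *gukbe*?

*gukbe* — last vowel /e/ (a non-high vowel) → -e → *gukbee*.

gukbee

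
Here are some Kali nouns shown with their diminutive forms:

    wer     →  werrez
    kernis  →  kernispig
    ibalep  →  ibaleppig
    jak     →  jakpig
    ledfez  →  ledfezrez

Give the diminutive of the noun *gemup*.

gemuppig

The pattern is voicing of the final consonant: -pig when the stem ends in a voiceless consonant (*kernis*, *ibalep*, *jak*); -rez when the stem ends in a voiced consonant (*wer*, *ledfez*).
Since the final consonant of *gemup* is /p/ (voiceless), it takes -pig, giving *gemuppig*.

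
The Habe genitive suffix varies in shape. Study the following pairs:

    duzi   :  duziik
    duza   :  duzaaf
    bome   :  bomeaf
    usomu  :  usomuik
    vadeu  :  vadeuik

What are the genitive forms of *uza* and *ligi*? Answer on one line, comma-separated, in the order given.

The pattern is height harmony: -ik when the last vowel of the stem is a high vowel (*duzi*, *usomu*, *vadeu*); -af when the last vowel of the stem is a non-high vowel (*duza*, *bome*).
Since the last vowel of *uza* is /a/ (a non-high vowel), it takes -af, giving *uzaaf*.
*ligi* — last vowel /i/ (a high vowel) → -ik → *ligiik*.

uzaaf, ligiik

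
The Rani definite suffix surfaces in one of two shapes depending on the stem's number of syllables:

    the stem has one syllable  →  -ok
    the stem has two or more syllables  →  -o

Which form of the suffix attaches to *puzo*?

*puzo* has 2 syllables, so the suffix is -o.

-o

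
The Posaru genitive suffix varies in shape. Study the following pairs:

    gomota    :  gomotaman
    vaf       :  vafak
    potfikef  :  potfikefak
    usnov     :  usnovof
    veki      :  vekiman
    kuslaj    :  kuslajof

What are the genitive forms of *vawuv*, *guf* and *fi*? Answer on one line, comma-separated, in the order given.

vawuvof, gufak, fiman

The pattern is voicing of the final sound: -ak when the stem ends in a voiceless consonant (*vaf*, *potfikef*); -of when the stem ends in a voiced consonant (*usnov*, *kuslaj*); -man when the stem ends in a vowel (*gomota*, *veki*).
Since the final sound of *vawuv* is /v/ (a voiced consonant), it takes -of, giving *vawuvof*.
Since the final sound of *guf* is /f/ (a voiceless consonant), it takes -ak, giving *gufak*.
The final sound of *fi* is /i/, which is a vowel, so the suffix is -man, giving *fiman*.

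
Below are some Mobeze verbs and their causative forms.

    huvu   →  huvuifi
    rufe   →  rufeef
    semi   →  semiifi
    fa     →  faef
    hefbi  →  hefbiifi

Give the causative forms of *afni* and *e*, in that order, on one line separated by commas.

afniifi, eef

Looking at the last vowel of each stem: -ifi when the last vowel of the stem is a high vowel (*huvu*, *semi*, *hefbi*); -ef when the last vowel of the stem is a non-high vowel (*rufe*, *fa*).
The last vowel of *afni* is /i/, which is a high vowel, so the suffix is -ifi, giving *afniifi*.
*e*: last vowel = /e/, a non-high vowel → -ef → *eef*.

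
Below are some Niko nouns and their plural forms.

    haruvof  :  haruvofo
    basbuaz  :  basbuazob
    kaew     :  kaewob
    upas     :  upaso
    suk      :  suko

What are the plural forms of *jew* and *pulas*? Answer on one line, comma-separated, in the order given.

jewob, pulaso

Looking at the final consonant of each stem: -o when the stem ends in a voiceless consonant (*haruvof*, *upas*, *suk*); -ob when the stem ends in a voiced consonant (*basbuaz*, *kaew*).
*jew*: final consonant = /w/, voiced → -ob → *jewob*.
Since the final consonant of *pulas* is /s/ (voiceless), it takes -o, giving *pulaso*.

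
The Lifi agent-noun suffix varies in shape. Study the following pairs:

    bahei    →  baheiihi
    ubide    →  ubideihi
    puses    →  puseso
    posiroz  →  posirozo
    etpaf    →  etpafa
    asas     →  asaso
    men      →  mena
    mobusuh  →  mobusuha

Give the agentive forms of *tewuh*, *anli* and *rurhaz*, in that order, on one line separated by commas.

The suffix is conditioned by the final sound: -o when the stem ends in a sibilant (*puses*, *posiroz*, *asas*); -a when the stem ends in a non-sibilant consonant (*etpaf*, *men*, *mobusuh*); -ihi when the stem ends in a vowel (*bahei*, *ubide*).
*tewuh* — final sound /h/ (a non-sibilant consonant) → -a → *tewuha*.
Since the final sound of *anli* is /i/ (a vowel), it takes -ihi, giving *anliihi*.
The final sound of *rurhaz* is /z/, which is a sibilant, so the suffix is -o, giving *rurhazo*.

tewuha, anliihi, rurhazo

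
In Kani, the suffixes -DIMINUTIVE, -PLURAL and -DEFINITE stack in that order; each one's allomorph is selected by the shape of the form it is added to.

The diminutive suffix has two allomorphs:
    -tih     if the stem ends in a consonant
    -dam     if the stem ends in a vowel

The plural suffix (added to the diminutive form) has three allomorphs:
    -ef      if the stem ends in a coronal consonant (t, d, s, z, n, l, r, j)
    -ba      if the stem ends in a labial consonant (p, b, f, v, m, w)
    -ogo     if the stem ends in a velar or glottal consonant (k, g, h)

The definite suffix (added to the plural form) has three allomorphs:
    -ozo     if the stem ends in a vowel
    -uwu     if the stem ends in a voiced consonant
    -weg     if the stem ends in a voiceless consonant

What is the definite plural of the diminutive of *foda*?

Since the final sound of *foda* is /a/ (a vowel), it takes -dam, giving *fodadam*.
The diminutive form *fodadam*: final consonant = /m/, labial → -ba → *fodadamba*.
The plural form *fodadamba* — final sound /a/ (a vowel) → -ozo → *fodadambaozo*.

fodadambaozo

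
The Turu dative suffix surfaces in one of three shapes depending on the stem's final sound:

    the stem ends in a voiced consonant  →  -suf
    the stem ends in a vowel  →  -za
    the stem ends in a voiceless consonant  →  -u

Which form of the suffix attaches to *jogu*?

Since the final sound of *jogu* is /u/ (a vowel), it takes -za.

-za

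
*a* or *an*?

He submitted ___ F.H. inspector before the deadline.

an

The indefinite article is chosen by the initial *sound* of the following word, not its spelling.
The initialism *F.H.* is read letter by letter; the first letter, F, is pronounced /ɛf/, which begins with a vowel sound.
So the article is *an*: He submitted an F.H. inspector before the deadline.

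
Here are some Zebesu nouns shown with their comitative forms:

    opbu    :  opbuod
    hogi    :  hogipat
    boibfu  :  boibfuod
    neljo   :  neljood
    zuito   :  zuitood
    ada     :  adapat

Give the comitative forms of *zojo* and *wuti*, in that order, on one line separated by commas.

The suffix is conditioned by the last vowel: -od when the last vowel of the stem is a rounded vowel (*opbu*, *boibfu*, *neljo*, *zuito*); -pat when the last vowel of the stem is an unrounded vowel (*hogi*, *ada*).
*zojo* — last vowel /o/ (a rounded vowel) → -od → *zojood*.
The last vowel of *wuti* is /i/, which is an unrounded vowel, so the suffix is -pat, giving *wutipat*.

zojood, wutipat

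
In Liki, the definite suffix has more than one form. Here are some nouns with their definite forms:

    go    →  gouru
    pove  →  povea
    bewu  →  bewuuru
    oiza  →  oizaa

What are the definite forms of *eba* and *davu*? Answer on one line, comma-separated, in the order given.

ebaa, davuuru

The alternation tracks the last vowel of the stem — -uru when the last vowel of the stem is a rounded vowel (*go*, *bewu*); -a when the last vowel of the stem is an unrounded vowel (*pove*, *oiza*).
*eba* — last vowel /a/ (an unrounded vowel) → -a → *ebaa*.
*davu*: last vowel = /u/, a rounded vowel → -uru → *davuuru*.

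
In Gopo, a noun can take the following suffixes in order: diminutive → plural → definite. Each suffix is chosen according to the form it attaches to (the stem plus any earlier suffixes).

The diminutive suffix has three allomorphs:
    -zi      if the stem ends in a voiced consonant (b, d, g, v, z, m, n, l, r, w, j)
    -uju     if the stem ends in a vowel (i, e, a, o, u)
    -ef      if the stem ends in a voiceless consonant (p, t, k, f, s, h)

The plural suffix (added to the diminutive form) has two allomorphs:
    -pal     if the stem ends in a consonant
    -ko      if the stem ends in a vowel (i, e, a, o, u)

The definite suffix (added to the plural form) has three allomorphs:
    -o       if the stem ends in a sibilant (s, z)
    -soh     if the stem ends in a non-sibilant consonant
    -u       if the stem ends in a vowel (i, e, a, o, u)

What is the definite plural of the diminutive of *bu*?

buujukou

*bu* — final sound /u/ (a vowel) → -uju → *buuju*.
The final sound of the diminutive form *buuju* is /u/, which is a vowel, so the plural suffix is -ko, giving *buujuko*.
The plural form *buujuko*: final sound = /o/, a vowel → -u → *buujukou*.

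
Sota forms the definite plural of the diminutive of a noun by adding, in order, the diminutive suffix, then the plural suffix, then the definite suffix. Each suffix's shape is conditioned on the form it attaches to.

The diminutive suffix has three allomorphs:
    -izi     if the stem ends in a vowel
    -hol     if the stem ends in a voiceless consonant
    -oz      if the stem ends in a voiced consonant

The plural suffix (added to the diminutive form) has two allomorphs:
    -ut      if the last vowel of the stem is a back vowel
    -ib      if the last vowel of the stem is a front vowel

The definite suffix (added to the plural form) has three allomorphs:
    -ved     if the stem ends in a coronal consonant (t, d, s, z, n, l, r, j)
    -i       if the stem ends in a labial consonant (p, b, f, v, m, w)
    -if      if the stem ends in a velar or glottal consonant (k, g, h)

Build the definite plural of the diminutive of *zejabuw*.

zejabuwozutved

*zejabuw* — final sound /w/ (a voiced consonant) → -oz → *zejabuwoz*.
The last vowel of the diminutive form *zejabuwoz* is /o/, which is a back vowel, so the plural suffix is -ut, giving *zejabuwozut*.
Since the final consonant of the plural form *zejabuwozut* is /t/ (coronal), it takes -ved, giving *zejabuwozutved*.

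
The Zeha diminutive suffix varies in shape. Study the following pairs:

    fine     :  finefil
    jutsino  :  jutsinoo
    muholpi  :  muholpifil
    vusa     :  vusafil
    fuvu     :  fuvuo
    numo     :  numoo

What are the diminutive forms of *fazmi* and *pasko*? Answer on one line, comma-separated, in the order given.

fazmifil, paskoo

Looking at the last vowel of each stem: -o when the last vowel of the stem is a rounded vowel (*jutsino*, *fuvu*, *numo*); -fil when the last vowel of the stem is an unrounded vowel (*fine*, *muholpi*, *vusa*).
*fazmi* — last vowel /i/ (an unrounded vowel) → -fil → *fazmifil*.
*pasko*: last vowel = /o/, a rounded vowel → -o → *paskoo*.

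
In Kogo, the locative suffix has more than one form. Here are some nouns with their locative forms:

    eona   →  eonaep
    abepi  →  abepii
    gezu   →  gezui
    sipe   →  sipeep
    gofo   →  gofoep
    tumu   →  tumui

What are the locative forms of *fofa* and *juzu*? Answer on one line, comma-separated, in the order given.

Looking at the last vowel of each stem: -i when the last vowel of the stem is a high vowel (*abepi*, *gezu*, *tumu*); -ep when the last vowel of the stem is a non-high vowel (*eona*, *sipe*, *gofo*).
*fofa* — last vowel /a/ (a non-high vowel) → -ep → *fofaep*.
*juzu*: last vowel = /u/, a high vowel → -i → *juzui*.

fofaep, juzui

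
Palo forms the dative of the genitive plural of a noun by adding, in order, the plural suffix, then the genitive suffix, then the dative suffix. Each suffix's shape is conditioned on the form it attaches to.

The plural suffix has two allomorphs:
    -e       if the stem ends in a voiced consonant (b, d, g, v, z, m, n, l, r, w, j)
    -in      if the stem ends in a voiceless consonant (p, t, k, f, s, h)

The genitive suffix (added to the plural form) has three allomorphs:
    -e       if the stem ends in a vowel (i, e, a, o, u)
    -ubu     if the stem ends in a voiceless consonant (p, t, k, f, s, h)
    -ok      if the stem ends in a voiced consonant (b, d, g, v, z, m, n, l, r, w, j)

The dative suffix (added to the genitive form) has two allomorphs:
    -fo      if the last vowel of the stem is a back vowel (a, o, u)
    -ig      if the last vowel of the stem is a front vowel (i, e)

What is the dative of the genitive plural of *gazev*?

gazeveeig

*gazev* — final consonant /v/ (voiced) → -e → *gazeve*.
Since the final sound of the plural form *gazeve* is /e/ (a vowel), it takes -e, giving *gazevee*.
Since the last vowel of the genitive form *gazevee* is /e/ (a front vowel), it takes -ig, giving *gazeveeig*.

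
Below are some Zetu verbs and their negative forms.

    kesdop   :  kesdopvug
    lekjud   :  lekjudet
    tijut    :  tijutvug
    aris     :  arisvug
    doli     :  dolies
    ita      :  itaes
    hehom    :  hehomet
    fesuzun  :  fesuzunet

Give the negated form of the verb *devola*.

devolaes

Looking at the final sound of each stem: -vug when the stem ends in a voiceless consonant (*kesdop*, *tijut*, *aris*); -et when the stem ends in a voiced consonant (*lekjud*, *hehom*, *fesuzun*); -es when the stem ends in a vowel (*doli*, *ita*).
The final sound of *devola* is /a/, which is a vowel, so the suffix is -es, giving *devolaes*.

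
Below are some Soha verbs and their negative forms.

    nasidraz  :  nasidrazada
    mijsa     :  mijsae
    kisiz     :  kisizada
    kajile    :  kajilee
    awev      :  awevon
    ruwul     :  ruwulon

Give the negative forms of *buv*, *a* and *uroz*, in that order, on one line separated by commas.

Looking at the final sound of each stem: -ada when the stem ends in a sibilant (*nasidraz*, *kisiz*); -on when the stem ends in a non-sibilant consonant (*awev*, *ruwul*); -e when the stem ends in a vowel (*mijsa*, *kajile*).
The final sound of *buv* is /v/, which is a non-sibilant consonant, so the suffix is -on, giving *buvon*.
Since the final sound of *a* is /a/ (a vowel), it takes -e, giving *ae*.
The final sound of *uroz* is /z/, which is a sibilant, so the suffix is -ada, giving *urozada*.

buvon, ae, urozada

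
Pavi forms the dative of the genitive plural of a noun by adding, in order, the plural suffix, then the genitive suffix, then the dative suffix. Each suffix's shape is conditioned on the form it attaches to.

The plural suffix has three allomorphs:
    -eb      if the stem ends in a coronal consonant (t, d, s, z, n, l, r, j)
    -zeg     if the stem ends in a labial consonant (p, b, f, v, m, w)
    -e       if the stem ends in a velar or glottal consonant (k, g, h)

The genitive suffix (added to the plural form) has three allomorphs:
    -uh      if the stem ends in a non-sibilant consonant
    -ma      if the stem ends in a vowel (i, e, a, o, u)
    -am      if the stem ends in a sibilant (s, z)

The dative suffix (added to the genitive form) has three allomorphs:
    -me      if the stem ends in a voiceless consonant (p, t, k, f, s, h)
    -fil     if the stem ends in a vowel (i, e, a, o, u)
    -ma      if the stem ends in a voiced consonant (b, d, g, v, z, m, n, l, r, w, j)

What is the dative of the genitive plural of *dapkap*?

dapkapzeguhme

*dapkap*: final consonant = /p/, labial → -zeg → *dapkapzeg*.
The plural form *dapkapzeg*: final sound = /g/, a non-sibilant consonant → -uh → *dapkapzeguh*.
Since the final sound of the genitive form *dapkapzeguh* is /h/ (a voiceless consonant), it takes -me, giving *dapkapzeguhme*.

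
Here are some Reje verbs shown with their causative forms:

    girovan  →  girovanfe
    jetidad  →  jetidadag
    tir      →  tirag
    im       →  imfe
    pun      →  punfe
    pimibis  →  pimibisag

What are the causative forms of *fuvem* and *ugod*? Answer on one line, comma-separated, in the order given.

fuvemfe, ugodag

The alternation tracks the final consonant of the stem — -fe when the stem ends in a nasal (*girovan*, *im*, *pun*); -ag when the stem ends in a non-nasal consonant (*jetidad*, *tir*, *pimibis*).
*fuvem* — final consonant /m/ (a nasal) → -fe → *fuvemfe*.
Since the final consonant of *ugod* is /d/ (non-nasal), it takes -ag, giving *ugodag*.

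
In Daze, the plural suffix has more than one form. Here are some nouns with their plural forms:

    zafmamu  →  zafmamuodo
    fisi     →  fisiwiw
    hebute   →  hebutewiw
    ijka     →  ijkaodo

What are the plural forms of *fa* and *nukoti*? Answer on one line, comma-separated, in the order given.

The suffix is conditioned by the last vowel: -wiw when the last vowel of the stem is a front vowel (*fisi*, *hebute*); -odo when the last vowel of the stem is a back vowel (*zafmamu*, *ijka*).
*fa*: last vowel = /a/, a back vowel → -odo → *faodo*.
The last vowel of *nukoti* is /i/, which is a front vowel, so the suffix is -wiw, giving *nukotiwiw*.

faodo, nukotiwiw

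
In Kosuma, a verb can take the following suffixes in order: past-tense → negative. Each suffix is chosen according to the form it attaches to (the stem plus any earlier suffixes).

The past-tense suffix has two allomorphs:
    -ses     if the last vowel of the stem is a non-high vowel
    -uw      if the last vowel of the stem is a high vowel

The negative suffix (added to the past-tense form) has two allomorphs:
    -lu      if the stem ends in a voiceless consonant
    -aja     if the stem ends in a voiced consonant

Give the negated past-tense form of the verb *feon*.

feonseslu

The last vowel of *feon* is /o/, which is a non-high vowel, so the past-tense suffix is -ses, giving *feonses*.
Since the final consonant of the past-tense form *feonses* is /s/ (voiceless), it takes -lu, giving *feonseslu*.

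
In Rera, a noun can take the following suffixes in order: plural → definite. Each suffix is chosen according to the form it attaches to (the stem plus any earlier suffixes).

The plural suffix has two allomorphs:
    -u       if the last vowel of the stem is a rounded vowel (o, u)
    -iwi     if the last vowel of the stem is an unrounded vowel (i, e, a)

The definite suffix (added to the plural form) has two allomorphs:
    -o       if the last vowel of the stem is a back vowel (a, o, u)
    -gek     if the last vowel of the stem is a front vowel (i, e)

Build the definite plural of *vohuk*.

Since the last vowel of *vohuk* is /u/ (a rounded vowel), it takes -u, giving *vohuku*.
Since the last vowel of the plural form *vohuku* is /u/ (a back vowel), it takes -o, giving *vohukuo*.

vohukuo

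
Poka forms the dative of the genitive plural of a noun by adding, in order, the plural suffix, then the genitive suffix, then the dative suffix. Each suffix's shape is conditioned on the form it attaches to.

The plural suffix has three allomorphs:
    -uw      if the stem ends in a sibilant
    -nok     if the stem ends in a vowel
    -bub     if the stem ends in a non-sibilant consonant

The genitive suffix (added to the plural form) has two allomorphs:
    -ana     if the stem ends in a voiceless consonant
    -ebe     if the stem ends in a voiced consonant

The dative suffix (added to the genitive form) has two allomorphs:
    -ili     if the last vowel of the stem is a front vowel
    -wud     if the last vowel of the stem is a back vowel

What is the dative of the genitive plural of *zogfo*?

Since the final sound of *zogfo* is /o/ (a vowel), it takes -nok, giving *zogfonok*.
The final consonant of the plural form *zogfonok* is /k/, which is voiceless, so the genitive suffix is -ana, giving *zogfonokana*.
The genitive form *zogfonokana* — last vowel /a/ (a back vowel) → -wud → *zogfonokanawud*.

zogfonokanawud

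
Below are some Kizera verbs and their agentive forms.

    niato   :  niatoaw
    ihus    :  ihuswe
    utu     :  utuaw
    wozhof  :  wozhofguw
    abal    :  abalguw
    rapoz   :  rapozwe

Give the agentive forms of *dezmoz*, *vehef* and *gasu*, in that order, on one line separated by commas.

dezmozwe, vehefguw, gasuaw

The suffix is conditioned by the final sound: -we when the stem ends in a sibilant (*ihus*, *rapoz*); -guw when the stem ends in a non-sibilant consonant (*wozhof*, *abal*); -aw when the stem ends in a vowel (*niato*, *utu*).
Since the final sound of *dezmoz* is /z/ (a sibilant), it takes -we, giving *dezmozwe*.
*vehef* — final sound /f/ (a non-sibilant consonant) → -guw → *vehefguw*.
The final sound of *gasu* is /u/, which is a vowel, so the suffix is -aw, giving *gasuaw*.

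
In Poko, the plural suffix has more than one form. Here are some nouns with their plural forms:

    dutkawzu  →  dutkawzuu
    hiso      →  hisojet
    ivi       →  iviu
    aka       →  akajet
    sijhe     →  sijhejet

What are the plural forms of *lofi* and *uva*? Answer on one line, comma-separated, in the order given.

lofiu, uvajet

The pattern is height harmony: -u when the last vowel of the stem is a high vowel (*dutkawzu*, *ivi*); -jet when the last vowel of the stem is a non-high vowel (*hiso*, *aka*, *sijhe*).
The last vowel of *lofi* is /i/, which is a high vowel, so the suffix is -u, giving *lofiu*.
Since the last vowel of *uva* is /a/ (a non-high vowel), it takes -jet, giving *uvajet*.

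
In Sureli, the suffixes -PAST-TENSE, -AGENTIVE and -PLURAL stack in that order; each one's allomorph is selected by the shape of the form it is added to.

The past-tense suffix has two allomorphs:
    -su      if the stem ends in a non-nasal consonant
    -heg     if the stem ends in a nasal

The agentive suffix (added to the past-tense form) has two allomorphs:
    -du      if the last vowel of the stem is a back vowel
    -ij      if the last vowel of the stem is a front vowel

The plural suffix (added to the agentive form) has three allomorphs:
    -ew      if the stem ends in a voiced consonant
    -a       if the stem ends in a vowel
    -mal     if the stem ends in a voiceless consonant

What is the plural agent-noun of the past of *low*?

lowsudua

*low*: final consonant = /w/, non-nasal → -su → *lowsu*.
The past-tense form *lowsu*: last vowel = /u/, a back vowel → -du → *lowsudu*.
The final sound of the agentive form *lowsudu* is /u/, which is a vowel, so the plural suffix is -a, giving *lowsudua*.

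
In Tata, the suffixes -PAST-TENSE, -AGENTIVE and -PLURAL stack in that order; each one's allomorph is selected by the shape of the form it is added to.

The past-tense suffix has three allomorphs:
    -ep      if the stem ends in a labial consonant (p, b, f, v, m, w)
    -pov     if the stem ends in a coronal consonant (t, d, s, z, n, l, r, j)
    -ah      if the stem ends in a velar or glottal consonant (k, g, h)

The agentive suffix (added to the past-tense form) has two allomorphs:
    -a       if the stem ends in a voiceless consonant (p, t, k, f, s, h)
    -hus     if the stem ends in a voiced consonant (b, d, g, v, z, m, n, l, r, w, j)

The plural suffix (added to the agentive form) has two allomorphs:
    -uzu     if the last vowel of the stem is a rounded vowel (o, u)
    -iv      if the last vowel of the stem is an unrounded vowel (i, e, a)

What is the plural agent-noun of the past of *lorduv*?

*lorduv*: final consonant = /v/, labial → -ep → *lorduvep*.
The final consonant of the past-tense form *lorduvep* is /p/, which is voiceless, so the agentive suffix is -a, giving *lorduvepa*.
The agentive form *lorduvepa*: last vowel = /a/, an unrounded vowel → -iv → *lorduvepaiv*.

lorduvepaiv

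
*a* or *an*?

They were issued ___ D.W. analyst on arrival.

The indefinite article is chosen by the initial *sound* of the following word, not its spelling.
The initialism *D.W.* is read letter by letter; the first letter, D, is pronounced /diː/, which begins with a consonant sound.
So the article is *a*: They were issued a D.W. analyst on arrival.

a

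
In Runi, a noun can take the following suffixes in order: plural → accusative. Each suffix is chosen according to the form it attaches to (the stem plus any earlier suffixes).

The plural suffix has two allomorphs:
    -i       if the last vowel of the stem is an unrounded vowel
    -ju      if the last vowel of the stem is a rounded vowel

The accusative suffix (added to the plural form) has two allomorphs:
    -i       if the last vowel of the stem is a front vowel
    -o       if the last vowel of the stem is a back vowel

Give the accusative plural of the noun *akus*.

akusjuo

*akus*: last vowel = /u/, a rounded vowel → -ju → *akusju*.
Since the last vowel of the plural form *akusju* is /u/ (a back vowel), it takes -o, giving *akusjuo*.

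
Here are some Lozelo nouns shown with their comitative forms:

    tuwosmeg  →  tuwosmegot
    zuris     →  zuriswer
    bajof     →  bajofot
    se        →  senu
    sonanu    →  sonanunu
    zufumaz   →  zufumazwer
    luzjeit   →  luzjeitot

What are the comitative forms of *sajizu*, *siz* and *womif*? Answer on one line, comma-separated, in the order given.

sajizunu, sizwer, womifot

The alternation tracks the final sound of the stem — -wer when the stem ends in a sibilant (*zuris*, *zufumaz*); -ot when the stem ends in a non-sibilant consonant (*tuwosmeg*, *bajof*, *luzjeit*); -nu when the stem ends in a vowel (*se*, *sonanu*).
Since the final sound of *sajizu* is /u/ (a vowel), it takes -nu, giving *sajizunu*.
*siz* — final sound /z/ (a sibilant) → -wer → *sizwer*.
Since the final sound of *womif* is /f/ (a non-sibilant consonant), it takes -ot, giving *womifot*.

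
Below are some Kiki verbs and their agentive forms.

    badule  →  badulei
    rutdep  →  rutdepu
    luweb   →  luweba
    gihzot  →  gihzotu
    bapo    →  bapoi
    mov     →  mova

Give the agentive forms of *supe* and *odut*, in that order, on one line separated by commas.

supei, odutu

The suffix is conditioned by the final sound: -u when the stem ends in a voiceless consonant (*rutdep*, *gihzot*); -a when the stem ends in a voiced consonant (*luweb*, *mov*); -i when the stem ends in a vowel (*badule*, *bapo*).
*supe* — final sound /e/ (a vowel) → -i → *supei*.
The final sound of *odut* is /t/, which is a voiceless consonant, so the suffix is -u, giving *odutu*.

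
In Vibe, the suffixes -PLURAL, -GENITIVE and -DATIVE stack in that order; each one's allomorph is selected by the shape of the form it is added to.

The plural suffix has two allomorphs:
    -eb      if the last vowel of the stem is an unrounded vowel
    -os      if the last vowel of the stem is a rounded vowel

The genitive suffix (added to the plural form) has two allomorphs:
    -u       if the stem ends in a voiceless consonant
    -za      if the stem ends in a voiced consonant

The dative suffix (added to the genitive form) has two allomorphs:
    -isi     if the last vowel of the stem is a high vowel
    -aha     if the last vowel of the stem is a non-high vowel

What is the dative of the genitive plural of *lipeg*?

*lipeg*: last vowel = /e/, an unrounded vowel → -eb → *lipegeb*.
The final consonant of the plural form *lipegeb* is /b/, which is voiced, so the genitive suffix is -za, giving *lipegebza*.
Since the last vowel of the genitive form *lipegebza* is /a/ (a non-high vowel), it takes -aha, giving *lipegebzaaha*.

lipegebzaaha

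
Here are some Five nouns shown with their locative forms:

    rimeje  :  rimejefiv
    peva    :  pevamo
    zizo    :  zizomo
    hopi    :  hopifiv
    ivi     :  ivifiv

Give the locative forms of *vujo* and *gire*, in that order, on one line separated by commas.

vujomo, girefiv

Looking at the last vowel of each stem: -fiv when the last vowel of the stem is a front vowel (*rimeje*, *hopi*, *ivi*); -mo when the last vowel of the stem is a back vowel (*peva*, *zizo*).
The last vowel of *vujo* is /o/, which is a back vowel, so the suffix is -mo, giving *vujomo*.
The last vowel of *gire* is /e/, which is a front vowel, so the suffix is -fiv, giving *girefiv*.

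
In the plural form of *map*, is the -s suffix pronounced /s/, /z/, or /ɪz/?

/s/

The stem *map* ends in a voiceless non-sibilant consonant.
The plural suffix surfaces as /ɪz/ after sibilants, /s/ after other voiceless consonants, and /z/ after other voiced sounds.
So the plural -s on *map* is pronounced /s/.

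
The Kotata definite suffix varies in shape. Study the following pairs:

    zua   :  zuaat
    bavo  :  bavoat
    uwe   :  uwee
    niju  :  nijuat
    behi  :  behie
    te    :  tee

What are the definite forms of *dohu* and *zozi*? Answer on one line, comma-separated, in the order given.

The alternation tracks the last vowel of the stem — -e when the last vowel of the stem is a front vowel (*uwe*, *behi*, *te*); -at when the last vowel of the stem is a back vowel (*zua*, *bavo*, *niju*).
*dohu* — last vowel /u/ (a back vowel) → -at → *dohuat*.
The last vowel of *zozi* is /i/, which is a front vowel, so the suffix is -e, giving *zozie*.

dohuat, zozie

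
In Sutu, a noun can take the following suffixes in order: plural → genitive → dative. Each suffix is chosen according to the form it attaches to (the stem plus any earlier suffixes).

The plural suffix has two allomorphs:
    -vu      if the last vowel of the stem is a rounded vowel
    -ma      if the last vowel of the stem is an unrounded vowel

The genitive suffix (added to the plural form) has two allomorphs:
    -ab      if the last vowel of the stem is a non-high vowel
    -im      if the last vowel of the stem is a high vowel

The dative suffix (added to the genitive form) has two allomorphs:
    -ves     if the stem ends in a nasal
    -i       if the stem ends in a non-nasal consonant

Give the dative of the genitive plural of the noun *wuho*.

Since the last vowel of *wuho* is /o/ (a rounded vowel), it takes -vu, giving *wuhovu*.
The plural form *wuhovu* — last vowel /u/ (a high vowel) → -im → *wuhovuim*.
The final consonant of the genitive form *wuhovuim* is /m/, which is a nasal, so the dative suffix is -ves, giving *wuhovuimves*.

wuhovuimves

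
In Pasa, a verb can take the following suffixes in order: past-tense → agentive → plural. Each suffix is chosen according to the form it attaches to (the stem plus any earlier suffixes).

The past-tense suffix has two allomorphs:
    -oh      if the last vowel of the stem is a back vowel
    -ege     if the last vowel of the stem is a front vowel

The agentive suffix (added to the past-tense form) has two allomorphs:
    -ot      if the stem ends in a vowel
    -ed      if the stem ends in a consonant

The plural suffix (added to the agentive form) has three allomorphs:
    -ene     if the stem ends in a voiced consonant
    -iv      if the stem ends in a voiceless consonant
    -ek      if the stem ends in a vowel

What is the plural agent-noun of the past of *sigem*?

sigemegeotiv

*sigem*: last vowel = /e/, a front vowel → -ege → *sigemege*.
The final sound of the past-tense form *sigemege* is /e/, which is a vowel, so the agentive suffix is -ot, giving *sigemegeot*.
The final sound of the agentive form *sigemegeot* is /t/, which is a voiceless consonant, so the plural suffix is -iv, giving *sigemegeotiv*.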